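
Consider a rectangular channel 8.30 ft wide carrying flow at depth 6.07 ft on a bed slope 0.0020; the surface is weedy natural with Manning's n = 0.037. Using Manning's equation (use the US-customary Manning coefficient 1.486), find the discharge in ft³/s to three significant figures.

165 ft³/s

A = b·y = 8.30 × 6.07 = 50.38 ft²
P = b + 2y = 8.30 + 2×6.07 = 20.44 ft
R = A/P = 50.38/20.44 = 2.465 ft
Q = (1.486/n)·A·R^(2/3)·S^(1/2) = (1.486/0.037) × 50.38 × 2.465^(2/3) × 0.0020^(1/2) = 165.1 ft³/s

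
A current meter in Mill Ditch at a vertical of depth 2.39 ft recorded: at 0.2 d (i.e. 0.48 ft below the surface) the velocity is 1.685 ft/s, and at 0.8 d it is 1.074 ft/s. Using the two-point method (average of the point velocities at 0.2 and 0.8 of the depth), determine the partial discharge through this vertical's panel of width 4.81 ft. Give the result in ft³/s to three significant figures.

15.9 ft³/s

v̄ = (1.685 + 1.074) / 2 = 1.380 ft/s
q = v̄ × d × w = 1.380 × 2.39 × 4.81 = 15.86 ft³/s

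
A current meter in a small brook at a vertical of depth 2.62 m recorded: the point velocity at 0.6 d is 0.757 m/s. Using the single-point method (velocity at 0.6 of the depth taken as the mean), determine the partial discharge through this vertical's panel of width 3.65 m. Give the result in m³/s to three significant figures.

7.24 m³/s

v̄ = v₀.₆ = 0.757 m/s
q = v̄ × d × w = 0.7570 × 2.62 × 3.65 = 7.239 m³/s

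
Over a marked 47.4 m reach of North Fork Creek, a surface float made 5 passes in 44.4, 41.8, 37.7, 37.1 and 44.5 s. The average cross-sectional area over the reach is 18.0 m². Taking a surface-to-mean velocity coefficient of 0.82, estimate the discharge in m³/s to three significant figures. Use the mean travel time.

17.0 m³/s

t̄ = (44.4 + 41.8 + 37.7 + 37.1 + 44.5) / 5 = 41.1 s
v_surface = L / t̄ = 47.4 / 41.1 = 1.153 m/s
v_mean = 0.82 × 1.153 = 0.9457 m/s
Q = A × v_mean = 18.0 × 0.9457 = 17.02 m³/s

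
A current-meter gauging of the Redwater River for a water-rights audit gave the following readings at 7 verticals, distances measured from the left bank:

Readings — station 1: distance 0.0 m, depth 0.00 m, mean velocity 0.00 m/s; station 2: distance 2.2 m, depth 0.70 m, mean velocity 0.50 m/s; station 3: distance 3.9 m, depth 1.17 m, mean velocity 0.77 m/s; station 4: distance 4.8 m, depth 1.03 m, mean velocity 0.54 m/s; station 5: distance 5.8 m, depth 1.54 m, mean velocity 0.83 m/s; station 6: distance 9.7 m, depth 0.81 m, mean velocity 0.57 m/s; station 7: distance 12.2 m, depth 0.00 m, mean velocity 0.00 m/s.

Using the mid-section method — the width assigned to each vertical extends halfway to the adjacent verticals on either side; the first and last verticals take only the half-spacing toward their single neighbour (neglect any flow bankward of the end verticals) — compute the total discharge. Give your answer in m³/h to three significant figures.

w_2 = (3.9 − 0.0)/2 = 1.95 m; q_2 = 0.50 × 0.70 × 1.95 = 0.6825 m³/s
w_3 = (4.8 − 2.2)/2 = 1.3 m; q_3 = 0.77 × 1.17 × 1.3 = 1.171 m³/s
w_4 = (5.8 − 3.9)/2 = 0.95 m; q_4 = 0.54 × 1.03 × 0.95 = 0.5284 m³/s
w_5 = (9.7 − 4.8)/2 = 2.45 m; q_5 = 0.83 × 1.54 × 2.45 = 3.132 m³/s
w_6 = (12.2 − 5.8)/2 = 3.2 m; q_6 = 0.57 × 0.81 × 3.2 = 1.477 m³/s
Stations 1, 7 contribute zero (depth or velocity is 0).
Q = Σ qᵢ = 6.991 m³/s
= 6.991 × 3600 = 25170 m³/h

25200 m³/h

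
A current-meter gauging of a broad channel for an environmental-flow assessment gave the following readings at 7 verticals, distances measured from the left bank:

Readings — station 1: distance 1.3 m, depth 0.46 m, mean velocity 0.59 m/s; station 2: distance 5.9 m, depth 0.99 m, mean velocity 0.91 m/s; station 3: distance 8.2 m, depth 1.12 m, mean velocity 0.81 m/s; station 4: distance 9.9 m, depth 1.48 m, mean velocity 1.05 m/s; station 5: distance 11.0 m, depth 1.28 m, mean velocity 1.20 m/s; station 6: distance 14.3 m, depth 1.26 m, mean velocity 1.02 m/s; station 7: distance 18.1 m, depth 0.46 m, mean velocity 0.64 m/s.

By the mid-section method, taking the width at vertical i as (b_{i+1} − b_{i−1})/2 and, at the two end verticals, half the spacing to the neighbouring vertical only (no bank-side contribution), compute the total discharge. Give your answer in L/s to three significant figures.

16200 L/s

w_1 = (5.9 − 1.3)/2 = 2.3 m; q_1 = 0.59 × 0.46 × 2.3 = 0.6242 m³/s
w_2 = (8.2 − 1.3)/2 = 3.45 m; q_2 = 0.91 × 0.99 × 3.45 = 3.108 m³/s
w_3 = (9.9 − 5.9)/2 = 2 m; q_3 = 0.81 × 1.12 × 2 = 1.814 m³/s
w_4 = (11.0 − 8.2)/2 = 1.4 m; q_4 = 1.05 × 1.48 × 1.4 = 2.176 m³/s
w_5 = (14.3 − 9.9)/2 = 2.2 m; q_5 = 1.20 × 1.28 × 2.2 = 3.379 m³/s
w_6 = (18.1 − 11.0)/2 = 3.55 m; q_6 = 1.02 × 1.26 × 3.55 = 4.562 m³/s
w_7 = (18.1 − 14.3)/2 = 1.9 m; q_7 = 0.64 × 0.46 × 1.9 = 0.5594 m³/s
Q = Σ qᵢ = 16.22 m³/s
= 16.22 × 1000 = 16220 L/s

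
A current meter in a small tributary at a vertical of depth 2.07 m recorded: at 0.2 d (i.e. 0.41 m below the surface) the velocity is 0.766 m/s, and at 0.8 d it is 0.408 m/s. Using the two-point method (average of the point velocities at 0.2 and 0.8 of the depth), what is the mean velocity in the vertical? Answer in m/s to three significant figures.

0.587 m/s

v̄ = (0.766 + 0.408) / 2 = 0.5870 m/s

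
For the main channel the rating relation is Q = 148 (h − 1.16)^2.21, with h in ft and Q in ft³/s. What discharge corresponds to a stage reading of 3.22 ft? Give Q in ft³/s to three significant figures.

731 ft³/s

Q = 148 × (3.22 − 1.16)^2.21 = 148 × 2.06^2.21 = 731.0 ft³/s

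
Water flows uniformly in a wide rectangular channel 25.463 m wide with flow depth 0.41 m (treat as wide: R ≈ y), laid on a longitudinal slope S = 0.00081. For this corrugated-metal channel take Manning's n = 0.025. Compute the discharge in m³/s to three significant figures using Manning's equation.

A = b·y = 25.463 × 0.41 = 10.44 m²
Wide channel: R ≈ y = 0.41 m
Q = (1/n)·A·R^(2/3)·S^(1/2) = (1/0.025) × 10.44 × 0.4100^(2/3) × 0.00081^(1/2) = 6.559 m³/s

6.56 m³/s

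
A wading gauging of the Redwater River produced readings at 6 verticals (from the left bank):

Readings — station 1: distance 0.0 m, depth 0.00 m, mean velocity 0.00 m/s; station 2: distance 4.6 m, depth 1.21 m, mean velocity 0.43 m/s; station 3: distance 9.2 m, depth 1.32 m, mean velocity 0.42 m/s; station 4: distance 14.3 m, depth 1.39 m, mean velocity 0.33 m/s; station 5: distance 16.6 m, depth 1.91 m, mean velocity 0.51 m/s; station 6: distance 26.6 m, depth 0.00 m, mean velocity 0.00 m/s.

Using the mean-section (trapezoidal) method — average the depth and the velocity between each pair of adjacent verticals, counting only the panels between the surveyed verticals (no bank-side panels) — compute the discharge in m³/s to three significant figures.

Panel 1-2: Δb = 4.6 m, d̄ = (0.00+1.21)/2 = 0.605, v̄ = (0.00+0.43)/2 = 0.215 → q = 4.6×0.605×0.215 = 0.5983 m³/s
Panel 2-3: Δb = 4.6 m, d̄ = (1.21+1.32)/2 = 1.265, v̄ = (0.43+0.42)/2 = 0.425 → q = 4.6×1.265×0.425 = 2.473 m³/s
Panel 3-4: Δb = 5.1 m, d̄ = (1.32+1.39)/2 = 1.355, v̄ = (0.42+0.33)/2 = 0.375 → q = 5.1×1.355×0.375 = 2.591 m³/s
Panel 4-5: Δb = 2.3 m, d̄ = (1.39+1.91)/2 = 1.65, v̄ = (0.33+0.51)/2 = 0.42 → q = 2.3×1.65×0.42 = 1.594 m³/s
Panel 5-6: Δb = 10 m, d̄ = (1.91+0.00)/2 = 0.955, v̄ = (0.51+0.00)/2 = 0.255 → q = 10×0.955×0.255 = 2.435 m³/s
Q = Σ q = 9.692 m³/s

9.69 m³/s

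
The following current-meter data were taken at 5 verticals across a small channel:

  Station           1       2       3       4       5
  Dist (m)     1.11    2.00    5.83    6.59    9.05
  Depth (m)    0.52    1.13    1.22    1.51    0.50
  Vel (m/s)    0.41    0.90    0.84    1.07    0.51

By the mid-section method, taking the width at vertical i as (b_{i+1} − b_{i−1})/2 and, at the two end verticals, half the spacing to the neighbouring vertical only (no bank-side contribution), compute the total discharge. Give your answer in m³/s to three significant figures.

7.76 m³/s

w_1 = (2.00 − 1.11)/2 = 0.445 m; q_1 = 0.41 × 0.52 × 0.445 = 0.09487 m³/s
w_2 = (5.83 − 1.11)/2 = 2.36 m; q_2 = 0.90 × 1.13 × 2.36 = 2.400 m³/s
w_3 = (6.59 − 2.00)/2 = 2.295 m; q_3 = 0.84 × 1.22 × 2.295 = 2.352 m³/s
w_4 = (9.05 − 5.83)/2 = 1.61 m; q_4 = 1.07 × 1.51 × 1.61 = 2.601 m³/s
w_5 = (9.05 − 6.59)/2 = 1.23 m; q_5 = 0.51 × 0.50 × 1.23 = 0.3137 m³/s
Q = Σ qᵢ = 7.762 m³/s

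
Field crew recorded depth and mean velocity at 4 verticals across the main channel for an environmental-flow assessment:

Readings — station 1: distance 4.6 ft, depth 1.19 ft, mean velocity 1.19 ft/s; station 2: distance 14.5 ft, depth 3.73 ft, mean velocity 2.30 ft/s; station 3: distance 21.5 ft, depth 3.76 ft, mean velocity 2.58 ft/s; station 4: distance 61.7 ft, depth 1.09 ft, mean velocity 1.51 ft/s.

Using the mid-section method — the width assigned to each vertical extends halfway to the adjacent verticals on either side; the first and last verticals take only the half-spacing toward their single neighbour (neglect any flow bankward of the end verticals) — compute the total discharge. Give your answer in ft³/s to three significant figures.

w_1 = (14.5 − 4.6)/2 = 4.95 ft; q_1 = 1.19 × 1.19 × 4.95 = 7.010 ft³/s
w_2 = (21.5 − 4.6)/2 = 8.45 ft; q_2 = 2.30 × 3.73 × 8.45 = 72.49 ft³/s
w_3 = (61.7 − 14.5)/2 = 23.6 ft; q_3 = 2.58 × 3.76 × 23.6 = 228.9 ft³/s
w_4 = (61.7 − 21.5)/2 = 20.1 ft; q_4 = 1.51 × 1.09 × 20.1 = 33.08 ft³/s
Q = Σ qᵢ = 341.5 ft³/s

342 ft³/s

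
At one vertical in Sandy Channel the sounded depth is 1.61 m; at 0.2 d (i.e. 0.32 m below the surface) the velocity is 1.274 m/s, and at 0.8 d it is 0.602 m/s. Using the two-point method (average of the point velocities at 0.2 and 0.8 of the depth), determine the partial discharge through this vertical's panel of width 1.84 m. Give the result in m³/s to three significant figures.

2.78 m³/s

v̄ = (1.274 + 0.602) / 2 = 0.9380 m/s
q = v̄ × d × w = 0.9380 × 1.61 × 1.84 = 2.779 m³/s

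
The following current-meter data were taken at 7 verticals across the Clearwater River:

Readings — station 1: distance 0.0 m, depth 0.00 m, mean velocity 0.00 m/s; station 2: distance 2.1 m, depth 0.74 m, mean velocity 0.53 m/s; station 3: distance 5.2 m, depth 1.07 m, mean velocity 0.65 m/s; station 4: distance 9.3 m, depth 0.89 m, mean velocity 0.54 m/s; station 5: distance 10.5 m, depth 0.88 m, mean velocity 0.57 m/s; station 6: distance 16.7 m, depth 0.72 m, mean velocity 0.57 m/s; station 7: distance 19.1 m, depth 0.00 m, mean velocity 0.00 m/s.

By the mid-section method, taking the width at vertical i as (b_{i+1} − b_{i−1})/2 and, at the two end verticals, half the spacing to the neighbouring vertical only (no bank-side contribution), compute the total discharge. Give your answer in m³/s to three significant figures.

8.42 m³/s

w_2 = (5.2 − 0.0)/2 = 2.6 m; q_2 = 0.53 × 0.74 × 2.6 = 1.020 m³/s
w_3 = (9.3 − 2.1)/2 = 3.6 m; q_3 = 0.65 × 1.07 × 3.6 = 2.504 m³/s
w_4 = (10.5 − 5.2)/2 = 2.65 m; q_4 = 0.54 × 0.89 × 2.65 = 1.274 m³/s
w_5 = (16.7 − 9.3)/2 = 3.7 m; q_5 = 0.57 × 0.88 × 3.7 = 1.856 m³/s
w_6 = (19.1 − 10.5)/2 = 4.3 m; q_6 = 0.57 × 0.72 × 4.3 = 1.765 m³/s
Stations 1, 7 contribute zero (depth or velocity is 0).
Q = Σ qᵢ = 8.418 m³/s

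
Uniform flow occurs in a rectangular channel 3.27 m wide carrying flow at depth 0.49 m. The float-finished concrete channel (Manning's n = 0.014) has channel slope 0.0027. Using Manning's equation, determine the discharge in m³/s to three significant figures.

3.10 m³/s

A = b·y = 3.27 × 0.49 = 1.602 m²
P = b + 2y = 3.27 + 2×0.49 = 4.250 m
R = A/P = 1.602/4.250 = 0.3770 m
Q = (1/n)·A·R^(2/3)·S^(1/2) = (1/0.014) × 1.602 × 0.3770^(2/3) × 0.0027^(1/2) = 3.104 m³/s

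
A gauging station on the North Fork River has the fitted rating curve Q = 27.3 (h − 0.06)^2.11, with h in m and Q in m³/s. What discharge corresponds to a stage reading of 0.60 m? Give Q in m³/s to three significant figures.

7.44 m³/s

Q = 27.3 × (0.60 − 0.06)^2.11 = 27.3 × 0.54^2.11 = 7.439 m³/s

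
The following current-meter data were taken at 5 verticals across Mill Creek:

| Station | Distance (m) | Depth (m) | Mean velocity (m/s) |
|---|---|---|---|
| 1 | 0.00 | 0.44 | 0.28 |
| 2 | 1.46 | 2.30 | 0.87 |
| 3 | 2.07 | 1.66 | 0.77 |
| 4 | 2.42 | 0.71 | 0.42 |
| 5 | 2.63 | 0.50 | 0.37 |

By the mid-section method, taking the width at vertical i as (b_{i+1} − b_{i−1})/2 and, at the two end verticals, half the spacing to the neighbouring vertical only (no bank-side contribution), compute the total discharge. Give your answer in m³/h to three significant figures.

w_1 = (1.46 − 0.00)/2 = 0.73 m; q_1 = 0.28 × 0.44 × 0.73 = 0.08994 m³/s
w_2 = (2.07 − 0.00)/2 = 1.035 m; q_2 = 0.87 × 2.30 × 1.035 = 2.071 m³/s
w_3 = (2.42 − 1.46)/2 = 0.48 m; q_3 = 0.77 × 1.66 × 0.48 = 0.6135 m³/s
w_4 = (2.63 − 2.07)/2 = 0.28 m; q_4 = 0.42 × 0.71 × 0.28 = 0.08350 m³/s
w_5 = (2.63 − 2.42)/2 = 0.105 m; q_5 = 0.37 × 0.50 × 0.105 = 0.01943 m³/s
Q = Σ qᵢ = 2.877 m³/s
= 2.877 × 3600 = 10360 m³/h

10400 m³/h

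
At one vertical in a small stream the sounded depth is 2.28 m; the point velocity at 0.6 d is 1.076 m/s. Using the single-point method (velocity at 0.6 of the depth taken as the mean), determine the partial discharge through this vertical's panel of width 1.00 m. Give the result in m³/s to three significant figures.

2.45 m³/s

v̄ = v₀.₆ = 1.076 m/s
q = v̄ × d × w = 1.076 × 2.28 × 1.00 = 2.453 m³/s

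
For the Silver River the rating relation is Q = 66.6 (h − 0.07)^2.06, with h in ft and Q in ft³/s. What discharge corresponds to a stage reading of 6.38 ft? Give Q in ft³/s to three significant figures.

Q = 66.6 × (6.38 − 0.07)^2.06 = 66.6 × 6.31^2.06 = 2962 ft³/s

2960 ft³/s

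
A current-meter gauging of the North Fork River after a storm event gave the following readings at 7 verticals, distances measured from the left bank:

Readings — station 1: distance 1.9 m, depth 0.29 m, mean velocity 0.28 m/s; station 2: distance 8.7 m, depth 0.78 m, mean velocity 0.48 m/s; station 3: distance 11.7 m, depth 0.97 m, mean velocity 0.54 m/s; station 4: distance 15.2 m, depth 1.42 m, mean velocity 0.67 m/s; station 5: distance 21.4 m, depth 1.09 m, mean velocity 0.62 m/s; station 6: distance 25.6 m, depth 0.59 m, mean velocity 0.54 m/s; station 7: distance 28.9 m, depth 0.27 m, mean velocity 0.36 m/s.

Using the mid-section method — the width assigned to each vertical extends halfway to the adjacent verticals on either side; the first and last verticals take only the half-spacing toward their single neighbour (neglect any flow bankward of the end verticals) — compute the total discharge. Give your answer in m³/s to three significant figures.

13.3 m³/s

w_1 = (8.7 − 1.9)/2 = 3.4 m; q_1 = 0.28 × 0.29 × 3.4 = 0.2761 m³/s
w_2 = (11.7 − 1.9)/2 = 4.9 m; q_2 = 0.48 × 0.78 × 4.9 = 1.835 m³/s
w_3 = (15.2 − 8.7)/2 = 3.25 m; q_3 = 0.54 × 0.97 × 3.25 = 1.702 m³/s
w_4 = (21.4 − 11.7)/2 = 4.85 m; q_4 = 0.67 × 1.42 × 4.85 = 4.614 m³/s
w_5 = (25.6 − 15.2)/2 = 5.2 m; q_5 = 0.62 × 1.09 × 5.2 = 3.514 m³/s
w_6 = (28.9 − 21.4)/2 = 3.75 m; q_6 = 0.54 × 0.59 × 3.75 = 1.195 m³/s
w_7 = (28.9 − 25.6)/2 = 1.65 m; q_7 = 0.36 × 0.27 × 1.65 = 0.1604 m³/s
Q = Σ qᵢ = 13.30 m³/s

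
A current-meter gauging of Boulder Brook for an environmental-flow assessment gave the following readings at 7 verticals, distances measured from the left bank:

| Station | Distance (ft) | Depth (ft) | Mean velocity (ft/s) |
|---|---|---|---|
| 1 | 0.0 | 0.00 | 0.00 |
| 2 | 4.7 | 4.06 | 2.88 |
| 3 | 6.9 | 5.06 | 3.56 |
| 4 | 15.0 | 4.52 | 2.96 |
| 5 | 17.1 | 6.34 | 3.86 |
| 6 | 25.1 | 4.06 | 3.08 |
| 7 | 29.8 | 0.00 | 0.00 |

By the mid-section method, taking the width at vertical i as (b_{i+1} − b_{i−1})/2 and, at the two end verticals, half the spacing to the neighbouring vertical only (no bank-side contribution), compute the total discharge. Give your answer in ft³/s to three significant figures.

w_2 = (6.9 − 0.0)/2 = 3.45 ft; q_2 = 2.88 × 4.06 × 3.45 = 40.34 ft³/s
w_3 = (15.0 − 4.7)/2 = 5.15 ft; q_3 = 3.56 × 5.06 × 5.15 = 92.77 ft³/s
w_4 = (17.1 − 6.9)/2 = 5.1 ft; q_4 = 2.96 × 4.52 × 5.1 = 68.23 ft³/s
w_5 = (25.1 − 15.0)/2 = 5.05 ft; q_5 = 3.86 × 6.34 × 5.05 = 123.6 ft³/s
w_6 = (29.8 − 17.1)/2 = 6.35 ft; q_6 = 3.08 × 4.06 × 6.35 = 79.41 ft³/s
Stations 1, 7 contribute zero (depth or velocity is 0).
Q = Σ qᵢ = 404.3 ft³/s

404 ft³/s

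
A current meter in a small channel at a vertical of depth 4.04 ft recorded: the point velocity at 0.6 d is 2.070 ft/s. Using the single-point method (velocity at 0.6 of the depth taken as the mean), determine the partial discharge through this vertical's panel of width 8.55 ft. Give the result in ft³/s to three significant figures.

v̄ = v₀.₆ = 2.070 ft/s
q = v̄ × d × w = 2.070 × 4.04 × 8.55 = 71.50 ft³/s

71.5 ft³/s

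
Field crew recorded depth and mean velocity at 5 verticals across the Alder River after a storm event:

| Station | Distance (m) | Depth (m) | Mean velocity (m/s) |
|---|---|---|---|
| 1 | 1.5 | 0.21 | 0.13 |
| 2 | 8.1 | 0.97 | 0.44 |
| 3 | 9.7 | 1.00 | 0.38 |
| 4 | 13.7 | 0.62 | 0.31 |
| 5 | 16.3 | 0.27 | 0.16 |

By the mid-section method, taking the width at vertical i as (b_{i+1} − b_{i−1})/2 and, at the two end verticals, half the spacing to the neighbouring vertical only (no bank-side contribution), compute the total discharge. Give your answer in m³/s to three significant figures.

w_1 = (8.1 − 1.5)/2 = 3.3 m; q_1 = 0.13 × 0.21 × 3.3 = 0.09009 m³/s
w_2 = (9.7 − 1.5)/2 = 4.1 m; q_2 = 0.44 × 0.97 × 4.1 = 1.750 m³/s
w_3 = (13.7 − 8.1)/2 = 2.8 m; q_3 = 0.38 × 1.00 × 2.8 = 1.064 m³/s
w_4 = (16.3 − 9.7)/2 = 3.3 m; q_4 = 0.31 × 0.62 × 3.3 = 0.6343 m³/s
w_5 = (16.3 − 13.7)/2 = 1.3 m; q_5 = 0.16 × 0.27 × 1.3 = 0.05616 m³/s
Q = Σ qᵢ = 3.594 m³/s

3.59 m³/s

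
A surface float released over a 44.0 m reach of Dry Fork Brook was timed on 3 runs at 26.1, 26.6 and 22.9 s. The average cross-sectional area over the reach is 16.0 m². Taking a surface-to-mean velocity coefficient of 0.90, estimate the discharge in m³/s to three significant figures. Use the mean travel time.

25.1 m³/s

t̄ = (26.1 + 26.6 + 22.9) / 3 = 25.2 s
v_surface = L / t̄ = 44.0 / 25.2 = 1.746 m/s
v_mean = 0.90 × 1.746 = 1.571 m/s
Q = A × v_mean = 16.0 × 1.571 = 25.14 m³/s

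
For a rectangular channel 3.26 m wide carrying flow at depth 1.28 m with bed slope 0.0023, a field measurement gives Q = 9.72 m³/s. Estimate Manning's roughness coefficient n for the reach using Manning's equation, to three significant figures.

0.0165

A = b·y = 3.26 × 1.28 = 4.173 m²
P = b + 2y = 3.26 + 2×1.28 = 5.820 m
R = A/P = 4.173/5.820 = 0.7170 m
n = (1/Q)·A·R^(2/3)·S^(1/2) = (1/9.72) × 4.173 × 0.8011 × 0.04796 = 0.01649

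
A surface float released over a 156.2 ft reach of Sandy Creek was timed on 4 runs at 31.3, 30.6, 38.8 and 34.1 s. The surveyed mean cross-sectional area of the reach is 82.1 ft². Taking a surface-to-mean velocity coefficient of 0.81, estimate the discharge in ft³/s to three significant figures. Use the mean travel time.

308 ft³/s

t̄ = (31.3 + 30.6 + 38.8 + 34.1) / 4 = 33.7 s
v_surface = L / t̄ = 156.2 / 33.7 = 4.635 ft/s
v_mean = 0.81 × 4.635 = 3.754 ft/s
Q = A × v_mean = 82.1 × 3.754 = 308.2 ft³/s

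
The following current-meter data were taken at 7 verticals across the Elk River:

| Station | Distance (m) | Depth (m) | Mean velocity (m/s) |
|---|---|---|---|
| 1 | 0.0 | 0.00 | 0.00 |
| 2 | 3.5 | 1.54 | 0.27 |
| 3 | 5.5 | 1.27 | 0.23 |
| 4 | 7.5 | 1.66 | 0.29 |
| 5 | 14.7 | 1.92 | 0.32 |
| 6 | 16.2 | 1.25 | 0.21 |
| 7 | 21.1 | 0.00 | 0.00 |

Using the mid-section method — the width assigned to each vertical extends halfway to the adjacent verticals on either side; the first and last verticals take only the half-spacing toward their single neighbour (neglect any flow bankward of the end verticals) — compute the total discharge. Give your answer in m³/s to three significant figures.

7.45 m³/s

w_2 = (5.5 − 0.0)/2 = 2.75 m; q_2 = 0.27 × 1.54 × 2.75 = 1.143 m³/s
w_3 = (7.5 − 3.5)/2 = 2 m; q_3 = 0.23 × 1.27 × 2 = 0.5842 m³/s
w_4 = (14.7 − 5.5)/2 = 4.6 m; q_4 = 0.29 × 1.66 × 4.6 = 2.214 m³/s
w_5 = (16.2 − 7.5)/2 = 4.35 m; q_5 = 0.32 × 1.92 × 4.35 = 2.673 m³/s
w_6 = (21.1 − 14.7)/2 = 3.2 m; q_6 = 0.21 × 1.25 × 3.2 = 0.8400 m³/s
Stations 1, 7 contribute zero (depth or velocity is 0).
Q = Σ qᵢ = 7.455 m³/s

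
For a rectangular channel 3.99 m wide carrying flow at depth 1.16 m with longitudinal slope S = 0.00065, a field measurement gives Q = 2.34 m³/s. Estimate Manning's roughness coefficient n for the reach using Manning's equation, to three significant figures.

A = b·y = 3.99 × 1.16 = 4.628 m²
P = b + 2y = 3.99 + 2×1.16 = 6.310 m
R = A/P = 4.628/6.310 = 0.7335 m
n = (1/Q)·A·R^(2/3)·S^(1/2) = (1/2.34) × 4.628 × 0.8133 × 0.02550 = 0.04101

0.0410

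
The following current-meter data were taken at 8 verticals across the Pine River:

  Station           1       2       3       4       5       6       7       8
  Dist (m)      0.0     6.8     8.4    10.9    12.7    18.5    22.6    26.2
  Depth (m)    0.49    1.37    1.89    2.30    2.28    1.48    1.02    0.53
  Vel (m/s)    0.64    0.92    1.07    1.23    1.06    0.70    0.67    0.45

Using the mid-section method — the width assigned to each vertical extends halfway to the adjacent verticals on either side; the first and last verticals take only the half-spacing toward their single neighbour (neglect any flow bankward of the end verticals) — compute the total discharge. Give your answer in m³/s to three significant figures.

w_1 = (6.8 − 0.0)/2 = 3.4 m; q_1 = 0.64 × 0.49 × 3.4 = 1.066 m³/s
w_2 = (8.4 − 0.0)/2 = 4.2 m; q_2 = 0.92 × 1.37 × 4.2 = 5.294 m³/s
w_3 = (10.9 − 6.8)/2 = 2.05 m; q_3 = 1.07 × 1.89 × 2.05 = 4.146 m³/s
w_4 = (12.7 − 8.4)/2 = 2.15 m; q_4 = 1.23 × 2.30 × 2.15 = 6.082 m³/s
w_5 = (18.5 − 10.9)/2 = 3.8 m; q_5 = 1.06 × 2.28 × 3.8 = 9.184 m³/s
w_6 = (22.6 − 12.7)/2 = 4.95 m; q_6 = 0.70 × 1.48 × 4.95 = 5.128 m³/s
w_7 = (26.2 − 18.5)/2 = 3.85 m; q_7 = 0.67 × 1.02 × 3.85 = 2.631 m³/s
w_8 = (26.2 − 22.6)/2 = 1.8 m; q_8 = 0.45 × 0.53 × 1.8 = 0.4293 m³/s
Q = Σ qᵢ = 33.96 m³/s

34.0 m³/s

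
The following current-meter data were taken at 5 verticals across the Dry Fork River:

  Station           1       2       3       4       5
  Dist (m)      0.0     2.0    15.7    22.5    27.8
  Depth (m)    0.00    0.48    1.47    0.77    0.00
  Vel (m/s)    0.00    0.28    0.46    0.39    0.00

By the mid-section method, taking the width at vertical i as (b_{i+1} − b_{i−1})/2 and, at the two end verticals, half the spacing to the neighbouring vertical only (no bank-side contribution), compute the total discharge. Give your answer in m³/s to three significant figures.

9.80 m³/s

w_2 = (15.7 − 0.0)/2 = 7.85 m; q_2 = 0.28 × 0.48 × 7.85 = 1.055 m³/s
w_3 = (22.5 − 2.0)/2 = 10.25 m; q_3 = 0.46 × 1.47 × 10.25 = 6.931 m³/s
w_4 = (27.8 − 15.7)/2 = 6.05 m; q_4 = 0.39 × 0.77 × 6.05 = 1.817 m³/s
Stations 1, 5 contribute zero (depth or velocity is 0).
Q = Σ qᵢ = 9.803 m³/s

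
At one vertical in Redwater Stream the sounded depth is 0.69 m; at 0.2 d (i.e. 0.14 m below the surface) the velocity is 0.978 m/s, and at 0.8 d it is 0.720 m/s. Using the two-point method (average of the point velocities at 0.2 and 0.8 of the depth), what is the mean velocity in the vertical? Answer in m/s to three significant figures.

0.849 m/s

v̄ = (0.978 + 0.720) / 2 = 0.8490 m/s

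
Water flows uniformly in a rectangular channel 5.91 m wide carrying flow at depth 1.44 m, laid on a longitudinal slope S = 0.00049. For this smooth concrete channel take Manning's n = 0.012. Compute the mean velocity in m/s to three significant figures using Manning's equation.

1.81 m/s

A = b·y = 5.91 × 1.44 = 8.510 m²
P = b + 2y = 5.91 + 2×1.44 = 8.790 m
R = A/P = 8.510/8.790 = 0.9682 m
Q = (1/n)·A·R^(2/3)·S^(1/2) = (1/0.012) × 8.510 × 0.9682^(2/3) × 0.00049^(1/2) = 15.36 m³/s
V = Q/A = 15.36/8.510 = 1.805 m/s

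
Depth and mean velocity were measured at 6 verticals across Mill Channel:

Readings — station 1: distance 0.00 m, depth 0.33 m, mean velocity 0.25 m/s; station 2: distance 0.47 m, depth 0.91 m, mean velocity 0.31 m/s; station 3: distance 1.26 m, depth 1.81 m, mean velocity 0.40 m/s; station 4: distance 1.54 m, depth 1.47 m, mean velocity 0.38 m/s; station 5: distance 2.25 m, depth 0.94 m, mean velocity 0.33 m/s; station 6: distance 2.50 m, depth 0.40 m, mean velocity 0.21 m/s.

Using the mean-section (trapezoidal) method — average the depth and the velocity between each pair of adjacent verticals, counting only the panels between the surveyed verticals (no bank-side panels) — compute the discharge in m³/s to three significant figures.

0.991 m³/s

Panel 1-2: Δb = 0.47 m, d̄ = (0.33+0.91)/2 = 0.62, v̄ = (0.25+0.31)/2 = 0.28 → q = 0.47×0.62×0.28 = 0.08159 m³/s
Panel 2-3: Δb = 0.79 m, d̄ = (0.91+1.81)/2 = 1.36, v̄ = (0.31+0.40)/2 = 0.355 → q = 0.79×1.36×0.355 = 0.3814 m³/s
Panel 3-4: Δb = 0.28 m, d̄ = (1.81+1.47)/2 = 1.64, v̄ = (0.40+0.38)/2 = 0.39 → q = 0.28×1.64×0.39 = 0.1791 m³/s
Panel 4-5: Δb = 0.71 m, d̄ = (1.47+0.94)/2 = 1.205, v̄ = (0.38+0.33)/2 = 0.355 → q = 0.71×1.205×0.355 = 0.3037 m³/s
Panel 5-6: Δb = 0.25 m, d̄ = (0.94+0.40)/2 = 0.67, v̄ = (0.33+0.21)/2 = 0.27 → q = 0.25×0.67×0.27 = 0.04523 m³/s
Q = Σ q = 0.9910 m³/s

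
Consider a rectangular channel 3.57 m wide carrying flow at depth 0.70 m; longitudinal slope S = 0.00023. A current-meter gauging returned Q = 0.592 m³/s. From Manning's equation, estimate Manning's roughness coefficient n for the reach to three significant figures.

A = b·y = 3.57 × 0.70 = 2.499 m²
P = b + 2y = 3.57 + 2×0.70 = 4.970 m
R = A/P = 2.499/4.970 = 0.5028 m
n = (1/Q)·A·R^(2/3)·S^(1/2) = (1/0.592) × 2.499 × 0.6323 × 0.01517 = 0.04048

0.0405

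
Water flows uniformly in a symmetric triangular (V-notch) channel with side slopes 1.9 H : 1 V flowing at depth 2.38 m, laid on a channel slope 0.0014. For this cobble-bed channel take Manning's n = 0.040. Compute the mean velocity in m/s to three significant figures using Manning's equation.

0.968 m/s

A = z·y² = 1.9×2.38² = 10.76 m²
P = 2y√(1+z²) = 2×2.38×√(1+1.9²) = 10.22 m
R = A/P = 10.76/10.22 = 1.053 m
Q = (1/n)·A·R^(2/3)·S^(1/2) = (1/0.040) × 10.76 × 1.053^(2/3) × 0.0014^(1/2) = 10.42 m³/s
V = Q/A = 10.42/10.76 = 0.9682 m/s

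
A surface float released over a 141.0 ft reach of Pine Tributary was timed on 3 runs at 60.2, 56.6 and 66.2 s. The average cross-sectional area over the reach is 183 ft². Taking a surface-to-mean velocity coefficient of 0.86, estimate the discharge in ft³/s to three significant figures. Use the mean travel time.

364 ft³/s

t̄ = (60.2 + 56.6 + 66.2) / 3 = 61 s
v_surface = L / t̄ = 141.0 / 61 = 2.311 ft/s
v_mean = 0.86 × 2.311 = 1.988 ft/s
Q = A × v_mean = 183 × 1.988 = 363.8 ft³/s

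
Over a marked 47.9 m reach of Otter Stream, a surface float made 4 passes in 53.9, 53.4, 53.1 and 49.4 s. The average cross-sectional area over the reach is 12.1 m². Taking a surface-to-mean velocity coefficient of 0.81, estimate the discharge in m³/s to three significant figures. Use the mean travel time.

t̄ = (53.9 + 53.4 + 53.1 + 49.4) / 4 = 52.45 s
v_surface = L / t̄ = 47.9 / 52.45 = 0.9133 m/s
v_mean = 0.81 × 0.9133 = 0.7397 m/s
Q = A × v_mean = 12.1 × 0.7397 = 8.951 m³/s

8.95 m³/s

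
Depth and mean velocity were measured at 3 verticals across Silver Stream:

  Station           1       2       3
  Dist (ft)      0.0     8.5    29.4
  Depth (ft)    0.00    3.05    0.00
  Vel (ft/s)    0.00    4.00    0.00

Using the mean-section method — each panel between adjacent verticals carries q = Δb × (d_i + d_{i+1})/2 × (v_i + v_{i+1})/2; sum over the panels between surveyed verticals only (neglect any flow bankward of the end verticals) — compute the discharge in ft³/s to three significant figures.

Panel 1-2: Δb = 8.5 ft, d̄ = (0.00+3.05)/2 = 1.525, v̄ = (0.00+4.00)/2 = 2 → q = 8.5×1.525×2 = 25.93 ft³/s
Panel 2-3: Δb = 20.9 ft, d̄ = (3.05+0.00)/2 = 1.525, v̄ = (4.00+0.00)/2 = 2 → q = 20.9×1.525×2 = 63.75 ft³/s
Q = Σ q = 89.67 ft³/s

89.7 ft³/s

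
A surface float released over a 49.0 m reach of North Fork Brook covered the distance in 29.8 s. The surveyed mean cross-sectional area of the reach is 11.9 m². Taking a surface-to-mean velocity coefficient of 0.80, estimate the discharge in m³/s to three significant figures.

15.7 m³/s

v_surface = L / t̄ = 49.0 / 29.8 = 1.644 m/s
v_mean = 0.80 × 1.644 = 1.315 m/s
Q = A × v_mean = 11.9 × 1.315 = 15.65 m³/s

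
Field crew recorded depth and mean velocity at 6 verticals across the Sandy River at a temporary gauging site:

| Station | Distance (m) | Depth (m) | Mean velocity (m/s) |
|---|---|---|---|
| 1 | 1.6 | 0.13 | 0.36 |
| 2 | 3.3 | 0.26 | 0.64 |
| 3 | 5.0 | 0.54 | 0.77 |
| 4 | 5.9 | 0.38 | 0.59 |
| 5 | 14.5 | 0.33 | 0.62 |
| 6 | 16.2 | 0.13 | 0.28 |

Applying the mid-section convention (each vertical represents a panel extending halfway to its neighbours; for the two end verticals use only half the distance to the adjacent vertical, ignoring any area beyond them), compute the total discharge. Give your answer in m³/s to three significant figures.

3.01 m³/s

w_1 = (3.3 − 1.6)/2 = 0.85 m; q_1 = 0.36 × 0.13 × 0.85 = 0.03978 m³/s
w_2 = (5.0 − 1.6)/2 = 1.7 m; q_2 = 0.64 × 0.26 × 1.7 = 0.2829 m³/s
w_3 = (5.9 − 3.3)/2 = 1.3 m; q_3 = 0.77 × 0.54 × 1.3 = 0.5405 m³/s
w_4 = (14.5 − 5.0)/2 = 4.75 m; q_4 = 0.59 × 0.38 × 4.75 = 1.065 m³/s
w_5 = (16.2 − 5.9)/2 = 5.15 m; q_5 = 0.62 × 0.33 × 5.15 = 1.054 m³/s
w_6 = (16.2 − 14.5)/2 = 0.85 m; q_6 = 0.28 × 0.13 × 0.85 = 0.03094 m³/s
Q = Σ qᵢ = 3.013 m³/s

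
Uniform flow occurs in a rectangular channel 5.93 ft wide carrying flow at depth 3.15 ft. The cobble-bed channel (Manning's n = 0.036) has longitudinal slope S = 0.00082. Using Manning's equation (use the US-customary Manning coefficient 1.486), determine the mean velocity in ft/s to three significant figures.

1.57 ft/s

A = b·y = 5.93 × 3.15 = 18.68 ft²
P = b + 2y = 5.93 + 2×3.15 = 12.23 ft
R = A/P = 18.68/12.23 = 1.527 ft
Q = (1.486/n)·A·R^(2/3)·S^(1/2) = (1.486/0.036) × 18.68 × 1.527^(2/3) × 0.00082^(1/2) = 29.28 ft³/s
V = Q/A = 29.28/18.68 = 1.568 ft/s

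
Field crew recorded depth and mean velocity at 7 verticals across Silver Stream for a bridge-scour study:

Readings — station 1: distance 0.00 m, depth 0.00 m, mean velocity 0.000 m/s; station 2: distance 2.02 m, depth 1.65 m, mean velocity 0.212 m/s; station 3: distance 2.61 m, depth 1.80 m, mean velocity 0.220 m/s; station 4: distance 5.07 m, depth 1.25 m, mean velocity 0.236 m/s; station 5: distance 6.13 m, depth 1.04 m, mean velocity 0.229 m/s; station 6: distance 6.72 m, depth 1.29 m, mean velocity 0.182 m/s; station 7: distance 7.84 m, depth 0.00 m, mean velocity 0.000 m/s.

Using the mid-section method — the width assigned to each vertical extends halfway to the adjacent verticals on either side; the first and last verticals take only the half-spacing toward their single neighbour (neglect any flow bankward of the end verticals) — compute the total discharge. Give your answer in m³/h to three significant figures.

w_2 = (2.61 − 0.00)/2 = 1.305 m; q_2 = 0.212 × 1.65 × 1.305 = 0.4565 m³/s
w_3 = (5.07 − 2.02)/2 = 1.525 m; q_3 = 0.220 × 1.80 × 1.525 = 0.6039 m³/s
w_4 = (6.13 − 2.61)/2 = 1.76 m; q_4 = 0.236 × 1.25 × 1.76 = 0.5192 m³/s
w_5 = (6.72 − 5.07)/2 = 0.825 m; q_5 = 0.229 × 1.04 × 0.825 = 0.1965 m³/s
w_6 = (7.84 − 6.13)/2 = 0.855 m; q_6 = 0.182 × 1.29 × 0.855 = 0.2007 m³/s
Stations 1, 7 contribute zero (depth or velocity is 0).
Q = Σ qᵢ = 1.977 m³/s
= 1.977 × 3600 = 7117 m³/h

7120 m³/h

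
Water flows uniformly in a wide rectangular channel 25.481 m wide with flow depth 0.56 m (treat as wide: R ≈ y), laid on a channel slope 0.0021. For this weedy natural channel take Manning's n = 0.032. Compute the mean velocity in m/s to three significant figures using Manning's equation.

0.973 m/s

A = b·y = 25.481 × 0.56 = 14.27 m²
Wide channel: R ≈ y = 0.56 m
Q = (1/n)·A·R^(2/3)·S^(1/2) = (1/0.032) × 14.27 × 0.5600^(2/3) × 0.0021^(1/2) = 13.88 m³/s
V = Q/A = 13.88/14.27 = 0.9729 m/s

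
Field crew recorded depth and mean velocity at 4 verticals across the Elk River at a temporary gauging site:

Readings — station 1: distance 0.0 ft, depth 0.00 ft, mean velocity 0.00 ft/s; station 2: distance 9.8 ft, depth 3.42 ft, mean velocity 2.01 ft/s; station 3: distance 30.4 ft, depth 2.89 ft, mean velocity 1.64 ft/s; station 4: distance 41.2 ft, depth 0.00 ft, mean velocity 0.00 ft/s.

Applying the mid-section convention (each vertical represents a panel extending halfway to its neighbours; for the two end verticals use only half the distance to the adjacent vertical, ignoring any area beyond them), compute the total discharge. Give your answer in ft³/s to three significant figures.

w_2 = (30.4 − 0.0)/2 = 15.2 ft; q_2 = 2.01 × 3.42 × 15.2 = 104.5 ft³/s
w_3 = (41.2 − 9.8)/2 = 15.7 ft; q_3 = 1.64 × 2.89 × 15.7 = 74.41 ft³/s
Stations 1, 4 contribute zero (depth or velocity is 0).
Q = Σ qᵢ = 178.9 ft³/s

179 ft³/s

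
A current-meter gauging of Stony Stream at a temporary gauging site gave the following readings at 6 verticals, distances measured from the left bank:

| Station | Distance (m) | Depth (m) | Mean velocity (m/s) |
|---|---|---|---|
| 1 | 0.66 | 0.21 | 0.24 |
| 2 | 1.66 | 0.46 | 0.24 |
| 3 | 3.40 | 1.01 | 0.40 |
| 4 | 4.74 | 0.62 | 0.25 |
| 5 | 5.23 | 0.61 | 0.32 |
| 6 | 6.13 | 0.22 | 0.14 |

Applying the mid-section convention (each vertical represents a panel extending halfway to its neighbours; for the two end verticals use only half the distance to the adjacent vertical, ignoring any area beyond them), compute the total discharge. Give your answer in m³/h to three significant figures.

w_1 = (1.66 − 0.66)/2 = 0.5 m; q_1 = 0.24 × 0.21 × 0.5 = 0.02520 m³/s
w_2 = (3.40 − 0.66)/2 = 1.37 m; q_2 = 0.24 × 0.46 × 1.37 = 0.1512 m³/s
w_3 = (4.74 − 1.66)/2 = 1.54 m; q_3 = 0.40 × 1.01 × 1.54 = 0.6222 m³/s
w_4 = (5.23 − 3.40)/2 = 0.915 m; q_4 = 0.25 × 0.62 × 0.915 = 0.1418 m³/s
w_5 = (6.13 − 4.74)/2 = 0.695 m; q_5 = 0.32 × 0.61 × 0.695 = 0.1357 m³/s
w_6 = (6.13 − 5.23)/2 = 0.45 m; q_6 = 0.14 × 0.22 × 0.45 = 0.01386 m³/s
Q = Σ qᵢ = 1.090 m³/s
= 1.090 × 3600 = 3924 m³/h

3920 m³/h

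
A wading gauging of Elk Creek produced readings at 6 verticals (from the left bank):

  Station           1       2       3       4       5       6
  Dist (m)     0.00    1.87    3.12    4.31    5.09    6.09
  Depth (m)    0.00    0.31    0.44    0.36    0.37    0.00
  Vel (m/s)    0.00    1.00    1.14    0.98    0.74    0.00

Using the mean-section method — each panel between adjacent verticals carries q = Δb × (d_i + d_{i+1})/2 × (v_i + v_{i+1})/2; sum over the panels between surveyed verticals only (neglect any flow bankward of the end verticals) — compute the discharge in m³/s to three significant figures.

1.46 m³/s

Panel 1-2: Δb = 1.87 m, d̄ = (0.00+0.31)/2 = 0.155, v̄ = (0.00+1.00)/2 = 0.5 → q = 1.87×0.155×0.5 = 0.1449 m³/s
Panel 2-3: Δb = 1.25 m, d̄ = (0.31+0.44)/2 = 0.375, v̄ = (1.00+1.14)/2 = 1.07 → q = 1.25×0.375×1.07 = 0.5016 m³/s
Panel 3-4: Δb = 1.19 m, d̄ = (0.44+0.36)/2 = 0.4, v̄ = (1.14+0.98)/2 = 1.06 → q = 1.19×0.4×1.06 = 0.5046 m³/s
Panel 4-5: Δb = 0.78 m, d̄ = (0.36+0.37)/2 = 0.365, v̄ = (0.98+0.74)/2 = 0.86 → q = 0.78×0.365×0.86 = 0.2448 m³/s
Panel 5-6: Δb = 1 m, d̄ = (0.37+0.00)/2 = 0.185, v̄ = (0.74+0.00)/2 = 0.37 → q = 1×0.185×0.37 = 0.06845 m³/s
Q = Σ q = 1.464 m³/s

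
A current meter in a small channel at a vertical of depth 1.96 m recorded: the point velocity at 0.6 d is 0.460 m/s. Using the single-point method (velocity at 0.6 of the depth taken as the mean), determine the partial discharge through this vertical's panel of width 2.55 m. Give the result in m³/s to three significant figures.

v̄ = v₀.₆ = 0.460 m/s
q = v̄ × d × w = 0.4600 × 1.96 × 2.55 = 2.299 m³/s

2.30 m³/s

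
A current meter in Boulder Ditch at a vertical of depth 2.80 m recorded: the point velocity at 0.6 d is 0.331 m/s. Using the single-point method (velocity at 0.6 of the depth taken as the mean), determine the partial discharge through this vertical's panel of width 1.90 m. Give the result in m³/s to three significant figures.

v̄ = v₀.₆ = 0.331 m/s
q = v̄ × d × w = 0.3310 × 2.80 × 1.90 = 1.761 m³/s

1.76 m³/s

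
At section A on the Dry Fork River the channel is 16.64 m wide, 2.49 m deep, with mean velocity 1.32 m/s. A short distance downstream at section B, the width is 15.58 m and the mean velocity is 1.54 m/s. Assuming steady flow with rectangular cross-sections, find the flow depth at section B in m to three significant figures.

2.28 m

Q = A₁V₁ = (16.64×2.49) × 1.32 = 54.69 m³/s
d₂ = Q/(b₂ V₂) = 54.69/(15.58×1.54) = 2.279 m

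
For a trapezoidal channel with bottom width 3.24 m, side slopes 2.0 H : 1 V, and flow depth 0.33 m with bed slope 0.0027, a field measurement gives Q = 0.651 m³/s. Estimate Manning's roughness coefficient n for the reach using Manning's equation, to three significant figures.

0.0432

A = (b + z·y)·y = (3.24 + 2.0×0.33)×0.33 = 1.287 m²
P = b + 2y√(1+z²) = 3.24 + 2×0.33×√(1+2.0²) = 4.716 m
R = A/P = 1.287/4.716 = 0.2729 m
n = (1/Q)·A·R^(2/3)·S^(1/2) = (1/0.651) × 1.287 × 0.4207 × 0.05196 = 0.04322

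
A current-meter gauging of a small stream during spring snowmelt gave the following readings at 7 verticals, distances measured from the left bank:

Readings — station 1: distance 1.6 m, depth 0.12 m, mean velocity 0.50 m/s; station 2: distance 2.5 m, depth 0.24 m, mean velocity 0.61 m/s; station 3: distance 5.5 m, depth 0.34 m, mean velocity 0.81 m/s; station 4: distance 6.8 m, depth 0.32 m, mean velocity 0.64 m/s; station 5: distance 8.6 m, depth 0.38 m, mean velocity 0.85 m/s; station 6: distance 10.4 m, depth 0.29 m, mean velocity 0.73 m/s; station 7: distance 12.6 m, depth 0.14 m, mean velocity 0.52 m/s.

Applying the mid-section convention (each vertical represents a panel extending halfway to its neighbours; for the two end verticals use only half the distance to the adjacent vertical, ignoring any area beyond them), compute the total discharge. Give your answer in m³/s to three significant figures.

w_1 = (2.5 − 1.6)/2 = 0.45 m; q_1 = 0.50 × 0.12 × 0.45 = 0.02700 m³/s
w_2 = (5.5 − 1.6)/2 = 1.95 m; q_2 = 0.61 × 0.24 × 1.95 = 0.2855 m³/s
w_3 = (6.8 − 2.5)/2 = 2.15 m; q_3 = 0.81 × 0.34 × 2.15 = 0.5921 m³/s
w_4 = (8.6 − 5.5)/2 = 1.55 m; q_4 = 0.64 × 0.32 × 1.55 = 0.3174 m³/s
w_5 = (10.4 − 6.8)/2 = 1.8 m; q_5 = 0.85 × 0.38 × 1.8 = 0.5814 m³/s
w_6 = (12.6 − 8.6)/2 = 2 m; q_6 = 0.73 × 0.29 × 2 = 0.4234 m³/s
w_7 = (12.6 − 10.4)/2 = 1.1 m; q_7 = 0.52 × 0.14 × 1.1 = 0.08008 m³/s
Q = Σ qᵢ = 2.307 m³/s

2.31 m³/s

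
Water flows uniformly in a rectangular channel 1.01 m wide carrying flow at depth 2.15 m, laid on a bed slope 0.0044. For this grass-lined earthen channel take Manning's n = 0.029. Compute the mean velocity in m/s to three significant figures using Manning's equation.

1.26 m/s

A = b·y = 1.01 × 2.15 = 2.172 m²
P = b + 2y = 1.01 + 2×2.15 = 5.310 m
R = A/P = 2.172/5.310 = 0.4089 m
Q = (1/n)·A·R^(2/3)·S^(1/2) = (1/0.029) × 2.172 × 0.4089^(2/3) × 0.0044^(1/2) = 2.737 m³/s
V = Q/A = 2.737/2.172 = 1.260 m/s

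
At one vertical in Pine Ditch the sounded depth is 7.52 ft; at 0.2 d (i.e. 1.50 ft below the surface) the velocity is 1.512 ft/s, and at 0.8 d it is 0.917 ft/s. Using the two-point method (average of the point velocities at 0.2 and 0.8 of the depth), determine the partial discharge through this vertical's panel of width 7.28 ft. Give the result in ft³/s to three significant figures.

v̄ = (1.512 + 0.917) / 2 = 1.215 ft/s
q = v̄ × d × w = 1.215 × 7.52 × 7.28 = 66.49 ft³/s

66.5 ft³/s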